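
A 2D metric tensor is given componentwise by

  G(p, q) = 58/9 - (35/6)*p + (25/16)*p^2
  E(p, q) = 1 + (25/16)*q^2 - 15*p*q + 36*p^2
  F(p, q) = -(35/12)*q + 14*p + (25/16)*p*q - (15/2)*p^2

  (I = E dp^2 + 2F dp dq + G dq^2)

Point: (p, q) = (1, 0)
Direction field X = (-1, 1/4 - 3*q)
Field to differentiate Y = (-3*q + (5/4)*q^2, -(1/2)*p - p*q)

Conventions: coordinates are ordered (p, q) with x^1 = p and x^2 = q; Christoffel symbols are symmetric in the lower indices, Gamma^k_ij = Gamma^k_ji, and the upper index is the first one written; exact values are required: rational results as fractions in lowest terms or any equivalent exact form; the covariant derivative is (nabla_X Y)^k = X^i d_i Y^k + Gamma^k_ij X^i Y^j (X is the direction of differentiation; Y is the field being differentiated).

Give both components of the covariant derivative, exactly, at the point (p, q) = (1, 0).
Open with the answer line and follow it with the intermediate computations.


Answer: (nabla_X Y)^p = -18651/21988, (nabla_X Y)^q = 5107/21988

E = 37, F = 13/2, G = 313/144 at the point
E_p = 72, E_q = -15, F_p = -1, F_q = -65/48, G_p = -65/24, G_q = 0
EG - F^2 = 5497/144;  g^inv = (144/5497) * [[313/144, -13/2], [-13/2, 37]]
first-kind symbols [ij,l] = (1/2)(d_i g_jl + d_j g_il - d_l g_ij): [pp,p] = E_p/2 = 36, [pp,q] = F_p - E_q/2 = 13/2, [pq,p] = E_q/2 = -15/2, [pq,q] = G_p/2 = -65/48, [qq,p] = F_q - G_p/2 = 0, [qq,q] = G_q/2 = 0
Gamma^p_ij = (G*[ij,p] - F*[ij,q])/(EG - F^2), Gamma^q_ij = (E*[ij,q] - F*[ij,p])/(EG - F^2)
Gamma_ppp = 5184/5497, Gamma_ppq = -1080/5497, Gamma_pqq = 0, Gamma_qpp = 936/5497, Gamma_qpq = -195/5497, Gamma_qqq = 0
X = (-1, 1/4), Y = (0, -1/2) at the point


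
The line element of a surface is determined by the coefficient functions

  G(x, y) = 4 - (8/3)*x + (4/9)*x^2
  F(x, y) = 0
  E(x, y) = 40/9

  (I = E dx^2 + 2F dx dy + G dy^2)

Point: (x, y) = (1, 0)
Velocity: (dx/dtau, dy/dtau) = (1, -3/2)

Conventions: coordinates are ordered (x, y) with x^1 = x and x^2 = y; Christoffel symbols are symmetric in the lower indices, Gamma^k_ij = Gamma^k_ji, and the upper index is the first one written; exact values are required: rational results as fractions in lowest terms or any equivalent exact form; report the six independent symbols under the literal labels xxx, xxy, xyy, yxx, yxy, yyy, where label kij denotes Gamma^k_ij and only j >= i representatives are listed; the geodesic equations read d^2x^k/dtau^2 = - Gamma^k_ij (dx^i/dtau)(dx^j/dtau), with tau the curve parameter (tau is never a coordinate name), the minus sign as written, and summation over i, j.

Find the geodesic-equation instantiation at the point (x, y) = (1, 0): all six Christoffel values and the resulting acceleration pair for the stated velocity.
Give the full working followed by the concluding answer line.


E = 40/9, F = 0, G = 16/9 at the point
E_x = 0, E_y = 0, F_x = 0, F_y = 0, G_x = -16/9, G_y = 0
EG - F^2 = 640/81;  g^inv = (81/640) * [[16/9, 0], [0, 40/9]]
first-kind symbols [ij,l] = (1/2)(d_i g_jl + d_j g_il - d_l g_ij): [xx,x] = E_x/2 = 0, [xx,y] = F_x - E_y/2 = 0, [xy,x] = E_y/2 = 0, [xy,y] = G_x/2 = -8/9, [yy,x] = F_y - G_x/2 = 8/9, [yy,y] = G_y/2 = 0
Gamma^x_ij = (G*[ij,x] - F*[ij,y])/(EG - F^2), Gamma^y_ij = (E*[ij,y] - F*[ij,x])/(EG - F^2)
Gamma_xxx = 0, Gamma_xxy = 0, Gamma_xyy = 1/5, Gamma_yxx = 0, Gamma_yxy = -1/2, Gamma_yyy = 0
d^2x/dtau^2 = -(Gamma_xxx*(1)^2 + 2*Gamma_xxy*(1)*(-3/2) + Gamma_xyy*(-3/2)^2) = -9/20
d^2y/dtau^2 = -(Gamma_yxx*(1)^2 + 2*Gamma_yxy*(1)*(-3/2) + Gamma_yyy*(-3/2)^2) = -3/2

Answer: Gamma_xxx = 0, Gamma_xxy = 0, Gamma_xyy = 1/5, Gamma_yxx = 0, Gamma_yxy = -1/2, Gamma_yyy = 0; accelerations (d^2x/dtau^2, d^2y/dtau^2) = (-9/20, -3/2)


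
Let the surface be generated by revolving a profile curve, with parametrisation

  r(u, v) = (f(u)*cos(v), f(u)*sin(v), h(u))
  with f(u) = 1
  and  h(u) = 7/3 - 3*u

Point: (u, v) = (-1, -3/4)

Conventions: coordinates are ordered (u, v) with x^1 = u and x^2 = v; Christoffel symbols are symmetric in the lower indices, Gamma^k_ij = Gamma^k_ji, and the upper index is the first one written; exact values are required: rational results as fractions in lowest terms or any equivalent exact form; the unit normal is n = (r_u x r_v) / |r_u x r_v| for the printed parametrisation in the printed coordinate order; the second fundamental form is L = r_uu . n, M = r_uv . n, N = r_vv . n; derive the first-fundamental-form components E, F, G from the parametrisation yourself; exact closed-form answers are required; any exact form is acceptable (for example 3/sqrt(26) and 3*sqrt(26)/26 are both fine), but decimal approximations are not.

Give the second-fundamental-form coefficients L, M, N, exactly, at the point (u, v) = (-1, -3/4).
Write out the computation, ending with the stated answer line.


f = 1, f' = 0, f'' = 0, h' = -3, h'' = 0
E = 9, F = 0, G = 1; answer radicand W^2 = 9
unnormalised second-form numerators: l = 0, m = 0, n = -3; L = l/sqrt(9), and similarly M = m/sqrt(W^2), N = n/sqrt(W^2)

Answer: L = 0, M = 0, N = -1


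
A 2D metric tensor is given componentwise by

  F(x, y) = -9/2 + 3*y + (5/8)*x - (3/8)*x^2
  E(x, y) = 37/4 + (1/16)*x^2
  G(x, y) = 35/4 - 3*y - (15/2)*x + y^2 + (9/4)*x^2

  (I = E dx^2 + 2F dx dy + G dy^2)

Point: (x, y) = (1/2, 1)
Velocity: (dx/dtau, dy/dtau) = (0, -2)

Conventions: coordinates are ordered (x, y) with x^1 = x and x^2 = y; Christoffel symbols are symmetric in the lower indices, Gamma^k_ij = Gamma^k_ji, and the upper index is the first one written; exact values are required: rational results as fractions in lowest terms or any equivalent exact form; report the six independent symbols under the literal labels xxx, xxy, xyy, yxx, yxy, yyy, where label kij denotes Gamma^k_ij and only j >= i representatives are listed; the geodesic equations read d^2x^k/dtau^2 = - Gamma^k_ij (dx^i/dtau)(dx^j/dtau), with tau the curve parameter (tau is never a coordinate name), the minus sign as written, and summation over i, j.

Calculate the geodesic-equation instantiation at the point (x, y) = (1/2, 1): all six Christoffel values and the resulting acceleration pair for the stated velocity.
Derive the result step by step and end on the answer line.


E = 593/64, F = -41/32, G = 57/16 at the point
E_x = 1/16, E_y = 0, F_x = 1/4, F_y = 3, G_x = -21/4, G_y = -1
EG - F^2 = 4015/128;  g^inv = (128/4015) * [[57/16, 41/32], [41/32, 593/64]]
first-kind symbols [ij,l] = (1/2)(d_i g_jl + d_j g_il - d_l g_ij): [xx,x] = E_x/2 = 1/32, [xx,y] = F_x - E_y/2 = 1/4, [xy,x] = E_y/2 = 0, [xy,y] = G_x/2 = -21/8, [yy,x] = F_y - G_x/2 = 45/8, [yy,y] = G_y/2 = -1/2
Gamma^x_ij = (G*[ij,x] - F*[ij,y])/(EG - F^2), Gamma^y_ij = (E*[ij,y] - F*[ij,x])/(EG - F^2)
Gamma_xxx = 221/16060, Gamma_xxy = -861/8030, Gamma_xyy = 2483/4015, Gamma_yxx = 2413/32120, Gamma_yxy = -12453/16060, Gamma_yyy = 659/8030
d^2x/dtau^2 = -(Gamma_xxx*(0)^2 + 2*Gamma_xxy*(0)*(-2) + Gamma_xyy*(-2)^2) = -9932/4015
d^2y/dtau^2 = -(Gamma_yxx*(0)^2 + 2*Gamma_yxy*(0)*(-2) + Gamma_yyy*(-2)^2) = -1318/4015

Answer: Gamma_xxx = 221/16060, Gamma_xxy = -861/8030, Gamma_xyy = 2483/4015, Gamma_yxx = 2413/32120, Gamma_yxy = -12453/16060, Gamma_yyy = 659/8030; accelerations (d^2x/dtau^2, d^2y/dtau^2) = (-9932/4015, -1318/4015)


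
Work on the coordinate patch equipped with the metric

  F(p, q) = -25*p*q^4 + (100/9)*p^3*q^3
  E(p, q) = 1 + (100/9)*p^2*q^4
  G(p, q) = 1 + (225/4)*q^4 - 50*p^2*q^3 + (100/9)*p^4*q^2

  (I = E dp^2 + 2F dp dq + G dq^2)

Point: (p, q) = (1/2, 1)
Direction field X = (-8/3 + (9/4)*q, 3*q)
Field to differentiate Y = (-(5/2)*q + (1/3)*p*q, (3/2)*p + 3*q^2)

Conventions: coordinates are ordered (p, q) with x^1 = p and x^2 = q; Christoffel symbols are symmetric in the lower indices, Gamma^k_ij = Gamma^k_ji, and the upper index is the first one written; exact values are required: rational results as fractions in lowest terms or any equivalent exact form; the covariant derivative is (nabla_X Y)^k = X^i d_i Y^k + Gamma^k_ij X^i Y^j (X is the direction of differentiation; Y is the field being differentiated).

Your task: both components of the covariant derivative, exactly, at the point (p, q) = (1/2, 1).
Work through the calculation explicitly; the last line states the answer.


E = 34/9, F = -100/9, G = 409/9 at the point
E_p = 100/9, E_q = 100/9, F_p = -50/3, F_q = -275/6, G_p = -400/9, G_q = 1700/9
EG - F^2 = 434/9;  g^inv = (9/434) * [[409/9, 100/9], [100/9, 34/9]]
first-kind symbols [ij,l] = (1/2)(d_i g_jl + d_j g_il - d_l g_ij): [pp,p] = E_p/2 = 50/9, [pp,q] = F_p - E_q/2 = -200/9, [pq,p] = E_q/2 = 50/9, [pq,q] = G_p/2 = -200/9, [qq,p] = F_q - G_p/2 = -425/18, [qq,q] = G_q/2 = 850/9
Gamma^p_ij = (G*[ij,p] - F*[ij,q])/(EG - F^2), Gamma^q_ij = (E*[ij,q] - F*[ij,p])/(EG - F^2)
Gamma_ppp = 25/217, Gamma_ppq = 25/217, Gamma_pqq = -425/868, Gamma_qpp = -100/217, Gamma_qpq = -100/217, Gamma_qqq = 425/217
X = (-5/12, 3), Y = (-7/3, 15/4) at the point

Answer: (nabla_X Y)^p = -70421/5208, (nabla_X Y)^q = 670367/15624


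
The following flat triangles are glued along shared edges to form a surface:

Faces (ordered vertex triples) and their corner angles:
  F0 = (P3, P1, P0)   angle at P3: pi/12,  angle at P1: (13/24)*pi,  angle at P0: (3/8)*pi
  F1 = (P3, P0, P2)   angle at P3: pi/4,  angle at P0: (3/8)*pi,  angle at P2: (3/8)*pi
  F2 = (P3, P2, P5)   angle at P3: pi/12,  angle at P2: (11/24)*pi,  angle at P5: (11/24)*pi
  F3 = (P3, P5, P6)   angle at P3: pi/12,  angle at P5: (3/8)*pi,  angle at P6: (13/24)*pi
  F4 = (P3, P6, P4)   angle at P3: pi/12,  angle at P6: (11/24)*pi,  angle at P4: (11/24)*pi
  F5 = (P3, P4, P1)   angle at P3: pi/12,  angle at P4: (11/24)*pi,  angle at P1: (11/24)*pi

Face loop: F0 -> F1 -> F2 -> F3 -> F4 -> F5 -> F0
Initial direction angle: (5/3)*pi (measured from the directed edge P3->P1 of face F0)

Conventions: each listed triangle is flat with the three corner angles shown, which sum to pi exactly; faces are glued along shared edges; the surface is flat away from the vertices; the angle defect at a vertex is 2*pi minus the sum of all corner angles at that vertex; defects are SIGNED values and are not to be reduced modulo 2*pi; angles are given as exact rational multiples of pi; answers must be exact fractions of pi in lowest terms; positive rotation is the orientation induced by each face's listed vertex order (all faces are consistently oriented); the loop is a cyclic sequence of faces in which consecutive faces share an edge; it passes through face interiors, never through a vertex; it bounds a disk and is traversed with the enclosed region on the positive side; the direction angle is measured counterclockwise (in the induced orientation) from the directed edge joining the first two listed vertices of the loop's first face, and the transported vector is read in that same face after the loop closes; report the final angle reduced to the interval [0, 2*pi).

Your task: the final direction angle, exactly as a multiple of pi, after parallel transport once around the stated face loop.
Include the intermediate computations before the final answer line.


enclosed vertex P3: corner angles sum to (2/3)*pi, defect = 2*pi - (2/3)*pi = (4/3)*pi
adding the enclosed defects to the starting angle (mod 2*pi, induced orientation) gives the holonomy
final angle = (5/3)*pi + (4/3)*pi = pi (mod 2*pi)

Answer: final direction angle = pi


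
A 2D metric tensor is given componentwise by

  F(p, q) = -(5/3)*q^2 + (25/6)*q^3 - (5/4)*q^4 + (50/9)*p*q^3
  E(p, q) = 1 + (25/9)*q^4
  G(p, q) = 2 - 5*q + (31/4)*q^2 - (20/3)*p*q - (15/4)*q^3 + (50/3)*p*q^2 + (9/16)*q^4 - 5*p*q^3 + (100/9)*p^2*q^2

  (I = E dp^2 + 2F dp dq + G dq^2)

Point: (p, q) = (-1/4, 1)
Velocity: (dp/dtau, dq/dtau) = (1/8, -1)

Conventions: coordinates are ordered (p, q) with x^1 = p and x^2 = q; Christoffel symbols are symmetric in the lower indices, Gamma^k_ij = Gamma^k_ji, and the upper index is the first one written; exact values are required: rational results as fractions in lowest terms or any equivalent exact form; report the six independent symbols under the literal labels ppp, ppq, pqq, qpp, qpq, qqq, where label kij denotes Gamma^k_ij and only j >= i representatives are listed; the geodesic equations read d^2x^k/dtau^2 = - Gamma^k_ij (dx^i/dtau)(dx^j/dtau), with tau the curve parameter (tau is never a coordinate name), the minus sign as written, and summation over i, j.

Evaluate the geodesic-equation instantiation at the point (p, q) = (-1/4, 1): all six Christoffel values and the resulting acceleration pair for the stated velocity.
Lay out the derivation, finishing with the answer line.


E = 34/9, F = -5/36, G = 145/144 at the point
E_p = 0, E_q = 100/9, F_p = 50/9, F_q = 0, G_p = -5/9, G_q = -1/36
EG - F^2 = 545/144;  g^inv = (144/545) * [[145/144, 5/36], [5/36, 34/9]]
first-kind symbols [ij,l] = (1/2)(d_i g_jl + d_j g_il - d_l g_ij): [pp,p] = E_p/2 = 0, [pp,q] = F_p - E_q/2 = 0, [pq,p] = E_q/2 = 50/9, [pq,q] = G_p/2 = -5/18, [qq,p] = F_q - G_p/2 = 5/18, [qq,q] = G_q/2 = -1/72
Gamma^p_ij = (G*[ij,p] - F*[ij,q])/(EG - F^2), Gamma^q_ij = (E*[ij,q] - F*[ij,p])/(EG - F^2)
Gamma_ppp = 0, Gamma_ppq = 160/109, Gamma_pqq = 8/109, Gamma_qpp = 0, Gamma_qpq = -8/109, Gamma_qqq = -2/545
d^2p/dtau^2 = -(Gamma_ppp*(1/8)^2 + 2*Gamma_ppq*(1/8)*(-1) + Gamma_pqq*(-1)^2) = 32/109
d^2q/dtau^2 = -(Gamma_qpp*(1/8)^2 + 2*Gamma_qpq*(1/8)*(-1) + Gamma_qqq*(-1)^2) = -8/545

Answer: Gamma_ppp = 0, Gamma_ppq = 160/109, Gamma_pqq = 8/109, Gamma_qpp = 0, Gamma_qpq = -8/109, Gamma_qqq = -2/545; accelerations (d^2p/dtau^2, d^2q/dtau^2) = (32/109, -8/545)


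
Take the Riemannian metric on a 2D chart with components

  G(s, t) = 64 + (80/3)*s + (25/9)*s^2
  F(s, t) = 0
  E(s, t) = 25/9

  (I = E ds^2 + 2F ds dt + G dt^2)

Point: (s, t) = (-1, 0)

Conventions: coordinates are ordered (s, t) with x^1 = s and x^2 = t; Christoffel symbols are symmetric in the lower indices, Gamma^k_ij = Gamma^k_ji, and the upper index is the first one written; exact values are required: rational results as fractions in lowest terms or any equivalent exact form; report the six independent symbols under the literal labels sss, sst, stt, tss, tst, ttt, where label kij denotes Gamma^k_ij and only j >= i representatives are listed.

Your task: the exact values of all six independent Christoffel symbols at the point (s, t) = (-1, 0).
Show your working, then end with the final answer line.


E = 25/9, F = 0, G = 361/9 at the point
E_s = 0, E_t = 0, F_s = 0, F_t = 0, G_s = 190/9, G_t = 0
EG - F^2 = 9025/81;  g^inv = (81/9025) * [[361/9, 0], [0, 25/9]]
first-kind symbols [ij,l] = (1/2)(d_i g_jl + d_j g_il - d_l g_ij): [ss,s] = E_s/2 = 0, [ss,t] = F_s - E_t/2 = 0, [st,s] = E_t/2 = 0, [st,t] = G_s/2 = 95/9, [tt,s] = F_t - G_s/2 = -95/9, [tt,t] = G_t/2 = 0
Gamma^s_ij = (G*[ij,s] - F*[ij,t])/(EG - F^2), Gamma^t_ij = (E*[ij,t] - F*[ij,s])/(EG - F^2)

Answer: Gamma_sss = 0, Gamma_sst = 0, Gamma_stt = -19/5, Gamma_tss = 0, Gamma_tst = 5/19, Gamma_ttt = 0


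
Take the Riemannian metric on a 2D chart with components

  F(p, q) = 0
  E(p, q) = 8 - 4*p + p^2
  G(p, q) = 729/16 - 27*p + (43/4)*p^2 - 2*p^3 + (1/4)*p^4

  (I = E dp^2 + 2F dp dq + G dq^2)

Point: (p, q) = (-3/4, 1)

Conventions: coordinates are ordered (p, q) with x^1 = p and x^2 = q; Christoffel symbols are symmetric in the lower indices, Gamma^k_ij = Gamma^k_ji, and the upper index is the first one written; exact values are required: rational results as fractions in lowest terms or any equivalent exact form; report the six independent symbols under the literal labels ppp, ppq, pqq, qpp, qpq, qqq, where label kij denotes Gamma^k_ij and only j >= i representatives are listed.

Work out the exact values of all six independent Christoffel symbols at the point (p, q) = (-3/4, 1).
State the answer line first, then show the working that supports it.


Answer: Gamma_ppp = -44/185, Gamma_ppq = 0, Gamma_pqq = 3003/1480, Gamma_qpp = 0, Gamma_qpq = -88/273, Gamma_qqq = 0

E = 185/16, F = 0, G = 74529/1024 at the point
E_p = -11/2, E_q = 0, F_p = 0, F_q = 0, G_p = -3003/64, G_q = 0
EG - F^2 = 13787865/16384;  g^inv = (16384/13787865) * [[74529/1024, 0], [0, 185/16]]
first-kind symbols [ij,l] = (1/2)(d_i g_jl + d_j g_il - d_l g_ij): [pp,p] = E_p/2 = -11/4, [pp,q] = F_p - E_q/2 = 0, [pq,p] = E_q/2 = 0, [pq,q] = G_p/2 = -3003/128, [qq,p] = F_q - G_p/2 = 3003/128, [qq,q] = G_q/2 = 0
Gamma^p_ij = (G*[ij,p] - F*[ij,q])/(EG - F^2), Gamma^q_ij = (E*[ij,q] - F*[ij,p])/(EG - F^2)


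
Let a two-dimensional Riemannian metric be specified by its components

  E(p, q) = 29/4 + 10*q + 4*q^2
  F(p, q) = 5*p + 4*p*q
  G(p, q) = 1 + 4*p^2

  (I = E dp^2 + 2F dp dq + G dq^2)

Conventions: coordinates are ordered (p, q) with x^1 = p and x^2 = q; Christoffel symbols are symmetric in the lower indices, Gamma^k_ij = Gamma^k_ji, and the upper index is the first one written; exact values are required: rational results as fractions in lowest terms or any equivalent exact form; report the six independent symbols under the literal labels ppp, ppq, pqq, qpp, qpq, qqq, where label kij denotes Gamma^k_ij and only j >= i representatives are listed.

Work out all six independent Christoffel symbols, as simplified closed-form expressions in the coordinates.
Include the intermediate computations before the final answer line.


E = 29/4 + 10*q + 4*q^2; F = 5*p + 4*p*q; G = 1 + 4*p^2
Gamma^k_ij = (1/2) g^{kl} (d_i g_jl + d_j g_il - d_l g_ij), with g^inv = (1/(EG-F^2)) [[G, -F], [-F, E]]
first partials: E_p = 0, E_q = 10 + 8*q, F_p = 5 + 4*q, F_q = 4*p, G_p = 8*p, G_q = 0
D = EG - F^2 = 29/4 + 10*q + 4*q^2 + 4*p^2
expanded: Gamma^p_pp = (G E_p - 2F F_p + F E_q)/(2D), Gamma^p_pq = (G E_q - F G_p)/(2D), Gamma^p_qq = (2G F_q - G G_p - F G_q)/(2D), Gamma^q_pp = (2E F_p - E E_q - F E_p)/(2D), Gamma^q_pq = (E G_p - F E_q)/(2D), Gamma^q_qq = (E G_q - 2F F_q + F G_p)/(2D); substitute and cancel common factors

Answer: Gamma_ppp = 0, Gamma_ppq = (16*q + 20)/(16*p^2 + 16*q^2 + 40*q + 29), Gamma_pqq = 0, Gamma_qpp = 0, Gamma_qpq = 16*p/(16*p^2 + 16*q^2 + 40*q + 29), Gamma_qqq = 0


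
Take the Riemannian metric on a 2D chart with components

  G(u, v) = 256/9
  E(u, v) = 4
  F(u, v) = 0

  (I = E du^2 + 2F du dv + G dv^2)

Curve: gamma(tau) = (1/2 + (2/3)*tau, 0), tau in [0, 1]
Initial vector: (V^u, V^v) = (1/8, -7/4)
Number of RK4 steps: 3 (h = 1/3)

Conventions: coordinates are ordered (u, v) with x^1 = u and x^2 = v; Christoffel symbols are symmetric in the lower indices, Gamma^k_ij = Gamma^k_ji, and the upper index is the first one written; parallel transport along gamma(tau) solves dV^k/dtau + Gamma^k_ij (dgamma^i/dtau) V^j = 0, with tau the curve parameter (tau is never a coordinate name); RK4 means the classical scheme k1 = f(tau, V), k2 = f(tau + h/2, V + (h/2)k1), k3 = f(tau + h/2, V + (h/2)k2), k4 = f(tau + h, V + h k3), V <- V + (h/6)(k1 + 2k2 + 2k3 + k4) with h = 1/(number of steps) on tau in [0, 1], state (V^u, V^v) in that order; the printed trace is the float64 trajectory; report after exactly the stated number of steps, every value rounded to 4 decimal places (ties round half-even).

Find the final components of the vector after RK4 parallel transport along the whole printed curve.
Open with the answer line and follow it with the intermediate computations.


Answer: V^u = 0.1250, V^v = -1.7500

gamma'(tau) = (2/3, 0); f(tau, V)^k = -Gamma^k_ij(gamma(tau)) gamma'^i(tau) V^j; h = 1/3; intermediate values shown to 6 dp
curve data and Christoffel symbols at the stage parameters:
  tau = 0.000000: gamma = (0.500000, 0.000000), gamma' = (0.666667, 0.000000); Gamma_uuu = 0.000000, Gamma_uuv = 0.000000, Gamma_uvv = 0.000000, Gamma_vuu = 0.000000, Gamma_vuv = 0.000000, Gamma_vvv = 0.000000
  tau = 0.166667: gamma = (0.611111, 0.000000), gamma' = (0.666667, 0.000000); Gamma_uuu = 0.000000, Gamma_uuv = 0.000000, Gamma_uvv = 0.000000, Gamma_vuu = 0.000000, Gamma_vuv = 0.000000, Gamma_vvv = 0.000000
  tau = 0.333333: gamma = (0.722222, 0.000000), gamma' = (0.666667, 0.000000); Gamma_uuu = 0.000000, Gamma_uuv = 0.000000, Gamma_uvv = 0.000000, Gamma_vuu = 0.000000, Gamma_vuv = 0.000000, Gamma_vvv = 0.000000
  tau = 0.500000: gamma = (0.833333, 0.000000), gamma' = (0.666667, 0.000000); Gamma_uuu = 0.000000, Gamma_uuv = 0.000000, Gamma_uvv = 0.000000, Gamma_vuu = 0.000000, Gamma_vuv = 0.000000, Gamma_vvv = 0.000000
  tau = 0.666667: gamma = (0.944444, 0.000000), gamma' = (0.666667, 0.000000); Gamma_uuu = 0.000000, Gamma_uuv = 0.000000, Gamma_uvv = 0.000000, Gamma_vuu = 0.000000, Gamma_vuv = 0.000000, Gamma_vvv = 0.000000
  tau = 0.833333: gamma = (1.055556, 0.000000), gamma' = (0.666667, 0.000000); Gamma_uuu = 0.000000, Gamma_uuv = 0.000000, Gamma_uvv = 0.000000, Gamma_vuu = 0.000000, Gamma_vuv = 0.000000, Gamma_vvv = 0.000000
  tau = 1.000000: gamma = (1.166667, 0.000000), gamma' = (0.666667, 0.000000); Gamma_uuu = 0.000000, Gamma_uuv = 0.000000, Gamma_uvv = 0.000000, Gamma_vuu = 0.000000, Gamma_vuv = 0.000000, Gamma_vvv = 0.000000
step 0: V^u = 0.1250, V^v = -1.7500
step 1: k1 = (0.000000, 0.000000), k2 = (0.000000, 0.000000), k3 = (0.000000, 0.000000), k4 = (0.000000, 0.000000); V <- V + (h/6)(k1 + 2k2 + 2k3 + k4): V^u = 0.1250, V^v = -1.7500
step 2: k1 = (0.000000, 0.000000), k2 = (0.000000, 0.000000), k3 = (0.000000, 0.000000), k4 = (0.000000, 0.000000); V <- V + (h/6)(k1 + 2k2 + 2k3 + k4): V^u = 0.1250, V^v = -1.7500
step 3: k1 = (0.000000, 0.000000), k2 = (0.000000, 0.000000), k3 = (0.000000, 0.000000), k4 = (0.000000, 0.000000); V <- V + (h/6)(k1 + 2k2 + 2k3 + k4): V^u = 0.1250, V^v = -1.7500


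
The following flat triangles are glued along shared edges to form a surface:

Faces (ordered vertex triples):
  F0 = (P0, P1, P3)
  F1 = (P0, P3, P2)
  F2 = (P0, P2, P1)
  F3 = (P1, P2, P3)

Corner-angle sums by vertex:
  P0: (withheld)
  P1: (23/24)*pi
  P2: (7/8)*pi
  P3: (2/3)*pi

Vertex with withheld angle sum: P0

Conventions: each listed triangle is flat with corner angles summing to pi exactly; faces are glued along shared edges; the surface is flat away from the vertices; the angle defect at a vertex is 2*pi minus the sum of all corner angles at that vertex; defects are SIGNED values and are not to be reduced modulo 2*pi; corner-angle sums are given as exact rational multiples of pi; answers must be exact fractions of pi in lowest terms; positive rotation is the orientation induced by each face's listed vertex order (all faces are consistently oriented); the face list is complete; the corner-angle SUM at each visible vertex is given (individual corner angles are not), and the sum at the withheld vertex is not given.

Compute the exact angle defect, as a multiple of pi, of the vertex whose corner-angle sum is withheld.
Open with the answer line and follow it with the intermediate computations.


Answer: defect(P0) = pi/2

V = 4, E = 6, F = 4; chi = V - E + F = 2
Gauss-Bonnet: total defect = 2*pi*chi = 4*pi; visible defects sum to (7/2)*pi


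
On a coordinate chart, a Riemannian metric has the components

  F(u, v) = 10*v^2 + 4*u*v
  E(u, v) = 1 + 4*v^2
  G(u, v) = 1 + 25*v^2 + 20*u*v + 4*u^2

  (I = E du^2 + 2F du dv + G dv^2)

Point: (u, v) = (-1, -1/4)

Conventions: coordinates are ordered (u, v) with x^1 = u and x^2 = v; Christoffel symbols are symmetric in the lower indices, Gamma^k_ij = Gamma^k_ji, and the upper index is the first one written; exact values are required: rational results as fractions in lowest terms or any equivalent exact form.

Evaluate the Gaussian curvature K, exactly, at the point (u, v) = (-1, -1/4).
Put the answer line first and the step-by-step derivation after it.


Answer: K = -1024/35721

E = 5/4, F = 13/8, G = 185/16, EG - F^2 = 189/16 at the point
E_u = 0, E_v = -2, F_u = -1, F_v = -9, G_u = -13, G_v = -65/2
E_vv = 8, F_uv = 4, G_uu = 8
Using the Brioschi determinant formula for K from the metric derivatives:
M1 = [[-E_vv/2 + F_uv - G_uu/2, E_u/2, F_u - E_v/2], [F_v - G_u/2, E, F], [G_v/2, F, G]] = [[-4, 0, 0], [-5/2, 5/4, 13/8], [-65/4, 13/8, 185/16]]; det M1 = -189/4
M2 = [[0, E_v/2, G_u/2], [E_v/2, E, F], [G_u/2, F, G]] = [[0, -1, -13/2], [-1, 5/4, 13/8], [-13/2, 13/8, 185/16]]; det M2 = -173/4
det M1 - det M2 = -4; K = -4 / (189/16)^2 = -1024/35721


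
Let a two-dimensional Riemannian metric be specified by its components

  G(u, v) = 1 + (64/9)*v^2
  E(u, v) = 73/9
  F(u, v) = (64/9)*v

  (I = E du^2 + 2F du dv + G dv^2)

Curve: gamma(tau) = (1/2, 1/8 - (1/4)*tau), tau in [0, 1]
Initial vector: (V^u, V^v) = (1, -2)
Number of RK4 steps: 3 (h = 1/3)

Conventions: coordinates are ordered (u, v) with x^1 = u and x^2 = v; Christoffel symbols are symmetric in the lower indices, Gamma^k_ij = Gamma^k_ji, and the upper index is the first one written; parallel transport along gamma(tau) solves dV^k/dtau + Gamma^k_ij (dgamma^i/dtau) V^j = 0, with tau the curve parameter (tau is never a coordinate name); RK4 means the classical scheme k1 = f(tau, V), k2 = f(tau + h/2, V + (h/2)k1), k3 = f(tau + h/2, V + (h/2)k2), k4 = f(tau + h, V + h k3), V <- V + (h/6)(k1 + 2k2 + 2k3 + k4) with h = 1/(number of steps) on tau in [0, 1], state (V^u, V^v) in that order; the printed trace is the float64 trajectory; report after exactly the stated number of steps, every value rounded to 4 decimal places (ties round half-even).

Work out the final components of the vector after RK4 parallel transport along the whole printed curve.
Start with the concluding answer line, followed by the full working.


Answer: V^u = 0.5616, V^v = -2.0000

gamma'(tau) = (0, -1/4); f(tau, V)^k = -Gamma^k_ij(gamma(tau)) gamma'^i(tau) V^j; h = 1/3; intermediate values shown to 6 dp
curve data and Christoffel symbols at the stage parameters:
  tau = 0.000000: gamma = (0.500000, 0.125000), gamma' = (0.000000, -0.250000); Gamma_uuu = 0.000000, Gamma_uuv = 0.000000, Gamma_uvv = 0.864865, Gamma_vuu = 0.000000, Gamma_vuv = 0.000000, Gamma_vvv = 0.108108
  tau = 0.166667: gamma = (0.500000, 0.083333), gamma' = (0.000000, -0.250000); Gamma_uuu = 0.000000, Gamma_uuv = 0.000000, Gamma_uvv = 0.871407, Gamma_vuu = 0.000000, Gamma_vuv = 0.000000, Gamma_vvv = 0.072617
  tau = 0.333333: gamma = (0.500000, 0.041667), gamma' = (0.000000, -0.250000); Gamma_uuu = 0.000000, Gamma_uuv = 0.000000, Gamma_uvv = 0.875380, Gamma_vuu = 0.000000, Gamma_vuv = 0.000000, Gamma_vvv = 0.036474
  tau = 0.500000: gamma = (0.500000, 0.000000), gamma' = (0.000000, -0.250000); Gamma_uuu = 0.000000, Gamma_uuv = 0.000000, Gamma_uvv = 0.876712, Gamma_vuu = 0.000000, Gamma_vuv = 0.000000, Gamma_vvv = 0.000000
  tau = 0.666667: gamma = (0.500000, -0.041667), gamma' = (0.000000, -0.250000); Gamma_uuu = 0.000000, Gamma_uuv = 0.000000, Gamma_uvv = 0.875380, Gamma_vuu = 0.000000, Gamma_vuv = 0.000000, Gamma_vvv = -0.036474
  tau = 0.833333: gamma = (0.500000, -0.083333), gamma' = (0.000000, -0.250000); Gamma_uuu = 0.000000, Gamma_uuv = 0.000000, Gamma_uvv = 0.871407, Gamma_vuu = 0.000000, Gamma_vuv = 0.000000, Gamma_vvv = -0.072617
  tau = 1.000000: gamma = (0.500000, -0.125000), gamma' = (0.000000, -0.250000); Gamma_uuu = 0.000000, Gamma_uuv = 0.000000, Gamma_uvv = 0.864865, Gamma_vuu = 0.000000, Gamma_vuv = 0.000000, Gamma_vvv = -0.108108
step 0: V^u = 1.0000, V^v = -2.0000
step 1: k1 = (-0.432432, -0.054054), k2 = (-0.437666, -0.036472), k3 = (-0.437028, -0.036419), k4 = (-0.440347, -0.018348); V <- V + (h/6)(k1 + 2k2 + 2k3 + k4): V^u = 0.8543, V^v = -2.0121
step 2: k1 = (-0.440343, -0.018348), k2 = (-0.441683, 0.000000), k3 = (-0.441013, 0.000000), k4 = (-0.440343, 0.018348); V <- V + (h/6)(k1 + 2k2 + 2k3 + k4): V^u = 0.7073, V^v = -2.0121
step 3: k1 = (-0.440343, 0.018348), k2 = (-0.437678, 0.036473), k3 = (-0.437020, 0.036418), k4 = (-0.432429, 0.054054); V <- V + (h/6)(k1 + 2k2 + 2k3 + k4): V^u = 0.5616, V^v = -2.0000


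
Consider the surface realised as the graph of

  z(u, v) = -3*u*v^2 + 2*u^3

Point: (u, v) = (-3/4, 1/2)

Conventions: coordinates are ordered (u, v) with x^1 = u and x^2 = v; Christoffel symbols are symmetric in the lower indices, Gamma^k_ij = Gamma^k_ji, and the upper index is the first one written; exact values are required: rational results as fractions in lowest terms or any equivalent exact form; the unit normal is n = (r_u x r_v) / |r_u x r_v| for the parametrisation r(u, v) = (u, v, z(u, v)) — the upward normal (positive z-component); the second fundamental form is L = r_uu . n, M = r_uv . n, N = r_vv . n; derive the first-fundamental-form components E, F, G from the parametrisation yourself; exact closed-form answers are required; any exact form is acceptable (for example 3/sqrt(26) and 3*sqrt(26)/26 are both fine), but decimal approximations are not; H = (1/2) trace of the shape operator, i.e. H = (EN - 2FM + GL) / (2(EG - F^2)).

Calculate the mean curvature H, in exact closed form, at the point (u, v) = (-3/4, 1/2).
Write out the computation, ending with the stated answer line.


z_u = 21/8, z_v = 9/4, z_uu = -9, z_uv = -3, z_vv = 9/2
E = 505/64, F = 189/32, G = 97/16; answer radicand W^2 = 829/64
unnormalised second-form numerators: l = -9, m = -3, n = 9/2; L = l/sqrt(829/64), and similarly M = m/sqrt(W^2), N = n/sqrt(W^2)
H = (E*n - 2*F*m + G*l) / (2*(EG - F^2)*sqrt(W^2)); E*n - 2*F*m + G*l = 2097/128, EG - F^2 = 829/64, so H = (2097/3316)/sqrt(829/64)

Answer: H = 4194*sqrt(829)/687241


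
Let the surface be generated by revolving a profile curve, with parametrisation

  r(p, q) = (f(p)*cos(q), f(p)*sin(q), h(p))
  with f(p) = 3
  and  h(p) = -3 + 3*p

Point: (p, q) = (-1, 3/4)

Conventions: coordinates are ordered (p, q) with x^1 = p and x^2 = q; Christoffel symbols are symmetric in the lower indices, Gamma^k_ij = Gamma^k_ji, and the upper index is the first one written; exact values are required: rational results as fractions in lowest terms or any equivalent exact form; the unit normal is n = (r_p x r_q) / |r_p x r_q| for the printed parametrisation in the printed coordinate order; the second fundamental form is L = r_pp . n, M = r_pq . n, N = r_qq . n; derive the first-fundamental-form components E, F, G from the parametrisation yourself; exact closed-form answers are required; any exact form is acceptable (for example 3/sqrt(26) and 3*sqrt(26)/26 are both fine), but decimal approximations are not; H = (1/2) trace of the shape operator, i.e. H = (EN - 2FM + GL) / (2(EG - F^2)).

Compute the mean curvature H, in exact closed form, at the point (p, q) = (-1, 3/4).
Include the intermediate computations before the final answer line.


f = 3, f' = 0, f'' = 0, h' = 3, h'' = 0
E = 9, F = 0, G = 9; answer radicand W^2 = 9
unnormalised second-form numerators: l = 0, m = 0, n = 9; L = l/sqrt(9), and similarly M = m/sqrt(W^2), N = n/sqrt(W^2)
H = (E*n - 2*F*m + G*l) / (2*(EG - F^2)*sqrt(W^2)); E*n - 2*F*m + G*l = 81, EG - F^2 = 81, so H = (1/2)/sqrt(9)

Answer: H = 1/6


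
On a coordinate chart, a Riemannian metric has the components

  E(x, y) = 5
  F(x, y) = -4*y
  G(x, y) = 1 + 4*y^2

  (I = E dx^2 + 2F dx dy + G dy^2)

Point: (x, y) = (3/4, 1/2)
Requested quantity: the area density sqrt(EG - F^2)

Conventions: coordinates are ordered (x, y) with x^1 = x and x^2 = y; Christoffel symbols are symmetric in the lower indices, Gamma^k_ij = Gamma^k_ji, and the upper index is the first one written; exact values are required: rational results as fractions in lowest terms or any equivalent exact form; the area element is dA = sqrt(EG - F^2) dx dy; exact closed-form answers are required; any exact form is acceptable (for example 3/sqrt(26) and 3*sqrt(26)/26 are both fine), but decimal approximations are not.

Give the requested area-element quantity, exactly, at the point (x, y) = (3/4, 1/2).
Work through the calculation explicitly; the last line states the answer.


E = 5, F = -2, G = 2; EG - F^2 = 6

Answer: sqrt(EG - F^2) = sqrt(6)


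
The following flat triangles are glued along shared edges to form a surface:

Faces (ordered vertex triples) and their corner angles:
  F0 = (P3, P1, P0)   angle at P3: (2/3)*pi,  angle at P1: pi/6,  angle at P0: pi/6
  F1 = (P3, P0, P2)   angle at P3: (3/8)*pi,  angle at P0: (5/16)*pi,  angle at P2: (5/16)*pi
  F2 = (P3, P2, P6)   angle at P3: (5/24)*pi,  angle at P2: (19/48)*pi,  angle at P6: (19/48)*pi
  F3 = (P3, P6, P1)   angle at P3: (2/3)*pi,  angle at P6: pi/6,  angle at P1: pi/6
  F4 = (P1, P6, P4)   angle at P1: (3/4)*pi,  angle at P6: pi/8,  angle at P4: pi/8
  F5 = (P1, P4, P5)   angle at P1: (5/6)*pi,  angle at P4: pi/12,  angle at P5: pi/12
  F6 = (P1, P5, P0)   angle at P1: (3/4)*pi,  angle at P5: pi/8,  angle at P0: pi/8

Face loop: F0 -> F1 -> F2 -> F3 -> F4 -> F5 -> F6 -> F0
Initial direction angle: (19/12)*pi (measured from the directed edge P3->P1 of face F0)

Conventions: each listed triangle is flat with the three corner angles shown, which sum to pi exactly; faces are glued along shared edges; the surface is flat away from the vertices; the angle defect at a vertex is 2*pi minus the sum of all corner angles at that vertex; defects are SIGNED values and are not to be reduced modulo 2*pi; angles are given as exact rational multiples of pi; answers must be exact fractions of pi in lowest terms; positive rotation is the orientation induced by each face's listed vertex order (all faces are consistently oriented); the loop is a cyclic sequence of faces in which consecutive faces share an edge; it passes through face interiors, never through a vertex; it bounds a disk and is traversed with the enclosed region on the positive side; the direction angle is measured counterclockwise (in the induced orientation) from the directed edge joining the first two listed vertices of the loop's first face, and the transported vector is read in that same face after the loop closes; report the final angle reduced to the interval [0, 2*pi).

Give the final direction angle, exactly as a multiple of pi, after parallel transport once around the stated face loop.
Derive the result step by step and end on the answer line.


enclosed vertex P1: corner angles sum to (8/3)*pi, defect = 2*pi - (8/3)*pi = (-2/3)*pi
enclosed vertex P3: corner angles sum to (23/12)*pi, defect = 2*pi - (23/12)*pi = pi/12
transport around the loop rotates by the sum of enclosed defects; add to the initial angle mod 2*pi
final angle = (19/12)*pi - (7/12)*pi = pi (mod 2*pi)

Answer: final direction angle = pi


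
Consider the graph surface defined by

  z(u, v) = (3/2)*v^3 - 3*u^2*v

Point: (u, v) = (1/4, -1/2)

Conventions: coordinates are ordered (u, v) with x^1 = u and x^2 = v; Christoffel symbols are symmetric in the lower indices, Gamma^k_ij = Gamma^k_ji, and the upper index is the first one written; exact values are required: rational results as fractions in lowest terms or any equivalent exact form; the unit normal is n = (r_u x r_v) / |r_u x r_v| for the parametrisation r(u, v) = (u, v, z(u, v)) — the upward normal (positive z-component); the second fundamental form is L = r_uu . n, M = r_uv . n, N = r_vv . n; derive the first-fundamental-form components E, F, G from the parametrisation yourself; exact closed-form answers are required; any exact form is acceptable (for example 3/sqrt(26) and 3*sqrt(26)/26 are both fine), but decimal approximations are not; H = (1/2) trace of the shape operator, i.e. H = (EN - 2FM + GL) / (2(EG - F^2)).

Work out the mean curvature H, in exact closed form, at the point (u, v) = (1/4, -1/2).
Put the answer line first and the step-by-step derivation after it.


Answer: H = 1464/15625

z_u = 3/4, z_v = 15/16, z_uu = 3, z_uv = -3/2, z_vv = -9/2
E = 25/16, F = 45/64, G = 481/256; answer radicand W^2 = 625/256
unnormalised second-form numerators: l = 3, m = -3/2, n = -9/2; L = l/sqrt(625/256), and similarly M = m/sqrt(W^2), N = n/sqrt(W^2)
H = (E*n - 2*F*m + G*l) / (2*(EG - F^2)*sqrt(W^2)); E*n - 2*F*m + G*l = 183/256, EG - F^2 = 625/256, so H = (183/1250)/sqrt(625/256)


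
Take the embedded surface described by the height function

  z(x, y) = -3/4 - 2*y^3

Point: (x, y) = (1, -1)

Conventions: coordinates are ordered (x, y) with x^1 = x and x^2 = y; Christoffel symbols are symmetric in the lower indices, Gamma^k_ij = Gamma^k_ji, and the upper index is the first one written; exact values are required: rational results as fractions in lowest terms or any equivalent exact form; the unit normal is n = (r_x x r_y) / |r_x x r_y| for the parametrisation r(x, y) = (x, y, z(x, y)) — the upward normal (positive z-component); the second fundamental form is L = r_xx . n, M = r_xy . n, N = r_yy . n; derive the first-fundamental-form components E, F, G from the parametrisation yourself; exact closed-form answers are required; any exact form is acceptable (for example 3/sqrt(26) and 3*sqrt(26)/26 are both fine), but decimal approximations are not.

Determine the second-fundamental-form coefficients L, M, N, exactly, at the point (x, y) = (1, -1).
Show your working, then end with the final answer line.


z_x = 0, z_y = -6, z_xx = 0, z_xy = 0, z_yy = 12
E = 1, F = 0, G = 37; answer radicand W^2 = 37
unnormalised second-form numerators: l = 0, m = 0, n = 12; L = l/sqrt(37), and similarly M = m/sqrt(W^2), N = n/sqrt(W^2)

Answer: L = 0, M = 0, N = 12*sqrt(37)/37


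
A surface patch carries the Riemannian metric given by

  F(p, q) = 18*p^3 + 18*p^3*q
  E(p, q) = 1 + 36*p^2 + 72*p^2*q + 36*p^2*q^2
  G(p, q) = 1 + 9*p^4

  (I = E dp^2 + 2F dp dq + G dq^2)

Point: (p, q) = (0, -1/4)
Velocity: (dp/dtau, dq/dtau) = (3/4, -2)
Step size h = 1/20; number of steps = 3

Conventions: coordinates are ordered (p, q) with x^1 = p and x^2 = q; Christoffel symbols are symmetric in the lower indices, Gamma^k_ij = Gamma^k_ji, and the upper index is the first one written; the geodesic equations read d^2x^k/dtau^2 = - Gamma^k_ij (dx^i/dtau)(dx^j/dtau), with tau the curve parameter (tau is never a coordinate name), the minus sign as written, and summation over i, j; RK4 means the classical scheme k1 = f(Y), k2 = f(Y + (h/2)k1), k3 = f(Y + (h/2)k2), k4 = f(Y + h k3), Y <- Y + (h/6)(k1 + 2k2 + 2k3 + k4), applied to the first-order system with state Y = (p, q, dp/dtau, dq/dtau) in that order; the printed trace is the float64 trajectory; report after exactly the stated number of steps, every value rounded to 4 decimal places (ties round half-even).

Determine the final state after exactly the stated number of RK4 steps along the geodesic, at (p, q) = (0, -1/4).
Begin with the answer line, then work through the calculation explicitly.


Answer: p = 0.1109, q = -0.5500, dp/dtau = 0.7345, dq/dtau = -2.0004

f(Y) = (dp/dtau, dq/dtau, -Gamma^p_ij Y'^i Y'^j, -Gamma^q_ij Y'^i Y'^j) with the Gammas evaluated at the stage position; h = 0.050000; intermediate values shown to 6 dp
step 0: p = 0.0000, q = -0.2500, dp/dtau = 0.7500, dq/dtau = -2.0000
step 1:
  k1: at (p, q) = (0.000000, -0.250000), (dp/dtau, dq/dtau) = (0.750000, -2.000000); Gamma_ppp = 0.000000, Gamma_ppq = 0.000000, Gamma_pqq = 0.000000, Gamma_qpp = 0.000000, Gamma_qpq = 0.000000, Gamma_qqq = 0.000000; k1 = (0.750000, -2.000000, 0.000000, 0.000000)
  k2: at (p, q) = (0.018750, -0.300000), (dp/dtau, dq/dtau) = (0.750000, -2.000000); Gamma_ppp = 0.328711, Gamma_ppq = 0.008805, Gamma_pqq = 0.000000, Gamma_qpp = 0.004402, Gamma_qpq = 0.000118, Gamma_qqq = 0.000000; k2 = (0.750000, -2.000000, -0.158486, -0.002123)
  k3: at (p, q) = (0.018750, -0.300000), (dp/dtau, dq/dtau) = (0.746038, -2.000053); Gamma_ppp = 0.328711, Gamma_ppq = 0.008805, Gamma_pqq = 0.000000, Gamma_qpp = 0.004402, Gamma_qpq = 0.000118, Gamma_qqq = 0.000000; k3 = (0.746038, -2.000053, -0.156676, -0.002098)
  k4: at (p, q) = (0.037302, -0.350003), (dp/dtau, dq/dtau) = (0.742166, -2.000105); Gamma_ppp = 0.555589, Gamma_ppq = 0.031884, Gamma_pqq = 0.000000, Gamma_qpp = 0.015942, Gamma_qpq = 0.000915, Gamma_qqq = 0.000000; k4 = (0.742166, -2.000105, -0.211367, -0.006065)
  Y <- Y + (h/6)(k1 + 2k2 + 2k3 + k4): p = 0.0374, q = -0.3500, dp/dtau = 0.7430, dq/dtau = -2.0001
step 2:
  k1: at (p, q) = (0.037369, -0.350002), (dp/dtau, dq/dtau) = (0.742986, -2.000121); Gamma_ppp = 0.556544, Gamma_ppq = 0.031996, Gamma_pqq = 0.000000, Gamma_qpp = 0.015998, Gamma_qpq = 0.000920, Gamma_qqq = 0.000000; k1 = (0.742986, -2.000121, -0.212132, -0.006098)
  k2: at (p, q) = (0.055943, -0.400005), (dp/dtau, dq/dtau) = (0.737683, -2.000273); Gamma_ppp = 0.696695, Gamma_ppq = 0.064960, Gamma_pqq = 0.000000, Gamma_qpp = 0.032480, Gamma_qpq = 0.003028, Gamma_qqq = 0.000000; k2 = (0.737683, -2.000273, -0.187420, -0.008737)
  k3: at (p, q) = (0.055811, -0.400009), (dp/dtau, dq/dtau) = (0.738300, -2.000339); Gamma_ppp = 0.695164, Gamma_ppq = 0.064664, Gamma_pqq = 0.000000, Gamma_qpp = 0.032332, Gamma_qpq = 0.003007, Gamma_qqq = 0.000000; k3 = (0.738300, -2.000339, -0.187928, -0.008740)
  k4: at (p, q) = (0.074284, -0.450019), (dp/dtau, dq/dtau) = (0.733590, -2.000558); Gamma_ppp = 0.762848, Gamma_ppq = 0.103035, Gamma_pqq = 0.000000, Gamma_qpp = 0.051517, Gamma_qpq = 0.006958, Gamma_qqq = 0.000000; k4 = (0.733590, -2.000558, -0.108104, -0.007301)
  Y <- Y + (h/6)(k1 + 2k2 + 2k3 + k4): p = 0.0743, q = -0.4500, dp/dtau = 0.7341, dq/dtau = -2.0005
step 3:
  k1: at (p, q) = (0.074273, -0.450018), (dp/dtau, dq/dtau) = (0.734061, -2.000524); Gamma_ppp = 0.762755, Gamma_ppq = 0.103007, Gamma_pqq = 0.000000, Gamma_qpp = 0.051504, Gamma_qpq = 0.006955, Gamma_qqq = 0.000000; k1 = (0.734061, -2.000524, -0.108473, -0.007324)
  k2: at (p, q) = (0.092625, -0.500031), (dp/dtau, dq/dtau) = (0.731350, -2.000707); Gamma_ppp = 0.773305, Gamma_ppq = 0.143263, Gamma_pqq = 0.000000, Gamma_qpp = 0.071632, Gamma_qpq = 0.013271, Gamma_qqq = 0.000000; k2 = (0.731350, -2.000707, 0.005631, 0.000522)
  k3: at (p, q) = (0.092557, -0.500035), (dp/dtau, dq/dtau) = (0.734202, -2.000511); Gamma_ppp = 0.772808, Gamma_ppq = 0.143068, Gamma_pqq = 0.000000, Gamma_qpp = 0.071534, Gamma_qpq = 0.013243, Gamma_qqq = 0.000000; k3 = (0.734202, -2.000511, 0.003685, 0.000341)
  k4: at (p, q) = (0.110983, -0.550043), (dp/dtau, dq/dtau) = (0.734246, -2.000507); Gamma_ppp = 0.741346, Gamma_ppq = 0.182855, Gamma_pqq = 0.000000, Gamma_qpp = 0.091428, Gamma_qpq = 0.022551, Gamma_qqq = 0.000000; k4 = (0.734246, -2.000507, 0.137507, 0.016958)
  Y <- Y + (h/6)(k1 + 2k2 + 2k3 + k4): p = 0.1109, q = -0.5500, dp/dtau = 0.7345, dq/dtau = -2.0004
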